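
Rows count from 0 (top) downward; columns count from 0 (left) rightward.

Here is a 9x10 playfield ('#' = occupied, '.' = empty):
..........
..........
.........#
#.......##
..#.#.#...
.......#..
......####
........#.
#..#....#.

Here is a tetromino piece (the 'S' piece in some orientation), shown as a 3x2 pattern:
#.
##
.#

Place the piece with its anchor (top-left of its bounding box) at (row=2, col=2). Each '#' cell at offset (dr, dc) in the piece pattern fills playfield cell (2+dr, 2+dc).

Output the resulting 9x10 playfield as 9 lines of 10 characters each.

Answer: ..........
..........
..#......#
#.##....##
..###.#...
.......#..
......####
........#.
#..#....#.

Derivation:
Fill (2+0,2+0) = (2,2)
Fill (2+1,2+0) = (3,2)
Fill (2+1,2+1) = (3,3)
Fill (2+2,2+1) = (4,3)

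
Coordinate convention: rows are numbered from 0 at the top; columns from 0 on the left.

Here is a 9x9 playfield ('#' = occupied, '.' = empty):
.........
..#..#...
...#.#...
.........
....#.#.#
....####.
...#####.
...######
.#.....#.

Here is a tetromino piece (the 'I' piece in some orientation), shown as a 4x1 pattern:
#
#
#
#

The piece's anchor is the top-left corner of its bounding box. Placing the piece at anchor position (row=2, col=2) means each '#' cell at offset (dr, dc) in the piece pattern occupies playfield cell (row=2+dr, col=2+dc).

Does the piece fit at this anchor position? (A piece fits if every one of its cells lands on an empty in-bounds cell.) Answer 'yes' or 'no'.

Check each piece cell at anchor (2, 2):
  offset (0,0) -> (2,2): empty -> OK
  offset (1,0) -> (3,2): empty -> OK
  offset (2,0) -> (4,2): empty -> OK
  offset (3,0) -> (5,2): empty -> OK
All cells valid: yes

Answer: yes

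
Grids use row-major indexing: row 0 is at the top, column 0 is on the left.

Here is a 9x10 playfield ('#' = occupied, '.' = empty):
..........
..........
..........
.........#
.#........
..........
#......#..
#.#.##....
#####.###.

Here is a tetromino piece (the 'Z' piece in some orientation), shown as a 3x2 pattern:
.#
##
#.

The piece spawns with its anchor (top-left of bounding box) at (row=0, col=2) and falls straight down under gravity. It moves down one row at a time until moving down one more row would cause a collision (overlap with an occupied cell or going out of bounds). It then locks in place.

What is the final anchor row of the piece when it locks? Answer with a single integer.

Answer: 4

Derivation:
Spawn at (row=0, col=2). Try each row:
  row 0: fits
  row 1: fits
  row 2: fits
  row 3: fits
  row 4: fits
  row 5: blocked -> lock at row 4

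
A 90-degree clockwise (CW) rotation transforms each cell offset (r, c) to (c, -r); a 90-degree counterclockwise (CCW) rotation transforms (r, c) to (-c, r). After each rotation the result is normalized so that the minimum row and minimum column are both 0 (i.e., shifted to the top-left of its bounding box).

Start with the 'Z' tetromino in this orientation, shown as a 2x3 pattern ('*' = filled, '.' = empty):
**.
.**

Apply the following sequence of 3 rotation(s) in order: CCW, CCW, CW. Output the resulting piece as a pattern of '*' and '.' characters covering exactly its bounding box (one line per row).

Start:
**.
.**
After rotation 1 (CCW):
.*
**
*.
After rotation 2 (CCW):
**.
.**
After rotation 3 (CW):
.*
**
*.

Answer: .*
**
*.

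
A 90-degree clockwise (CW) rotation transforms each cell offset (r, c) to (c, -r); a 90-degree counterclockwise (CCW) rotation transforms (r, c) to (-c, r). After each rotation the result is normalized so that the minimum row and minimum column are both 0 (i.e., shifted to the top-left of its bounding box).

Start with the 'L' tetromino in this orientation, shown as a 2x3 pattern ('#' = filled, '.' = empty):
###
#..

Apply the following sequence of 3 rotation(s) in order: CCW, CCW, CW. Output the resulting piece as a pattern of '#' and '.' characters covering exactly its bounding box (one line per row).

Start:
###
#..
After rotation 1 (CCW):
#.
#.
##
After rotation 2 (CCW):
..#
###
After rotation 3 (CW):
#.
#.
##

Answer: #.
#.
##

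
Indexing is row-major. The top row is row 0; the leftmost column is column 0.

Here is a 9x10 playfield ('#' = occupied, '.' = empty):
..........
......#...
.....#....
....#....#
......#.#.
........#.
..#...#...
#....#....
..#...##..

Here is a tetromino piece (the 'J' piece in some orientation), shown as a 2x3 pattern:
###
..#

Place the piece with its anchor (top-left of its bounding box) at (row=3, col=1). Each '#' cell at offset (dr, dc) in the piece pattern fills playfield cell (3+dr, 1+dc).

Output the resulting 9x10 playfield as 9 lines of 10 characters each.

Fill (3+0,1+0) = (3,1)
Fill (3+0,1+1) = (3,2)
Fill (3+0,1+2) = (3,3)
Fill (3+1,1+2) = (4,3)

Answer: ..........
......#...
.....#....
.####....#
...#..#.#.
........#.
..#...#...
#....#....
..#...##..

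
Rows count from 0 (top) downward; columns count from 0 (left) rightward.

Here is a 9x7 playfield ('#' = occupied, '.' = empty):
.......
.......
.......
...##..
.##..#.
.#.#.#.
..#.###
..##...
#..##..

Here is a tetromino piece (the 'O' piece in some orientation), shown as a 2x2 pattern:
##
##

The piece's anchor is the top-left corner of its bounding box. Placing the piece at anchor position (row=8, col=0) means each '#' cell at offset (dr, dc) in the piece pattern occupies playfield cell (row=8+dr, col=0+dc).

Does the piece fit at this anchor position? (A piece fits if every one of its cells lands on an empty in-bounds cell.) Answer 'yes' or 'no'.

Check each piece cell at anchor (8, 0):
  offset (0,0) -> (8,0): occupied ('#') -> FAIL
  offset (0,1) -> (8,1): empty -> OK
  offset (1,0) -> (9,0): out of bounds -> FAIL
  offset (1,1) -> (9,1): out of bounds -> FAIL
All cells valid: no

Answer: no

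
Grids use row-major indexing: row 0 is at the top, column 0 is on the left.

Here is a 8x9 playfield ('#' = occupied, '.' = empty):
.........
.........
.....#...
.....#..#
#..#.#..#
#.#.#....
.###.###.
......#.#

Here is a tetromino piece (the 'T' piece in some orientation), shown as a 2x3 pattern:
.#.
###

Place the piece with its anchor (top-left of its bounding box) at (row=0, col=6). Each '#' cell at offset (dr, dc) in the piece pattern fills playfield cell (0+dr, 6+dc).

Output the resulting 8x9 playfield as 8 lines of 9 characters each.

Fill (0+0,6+1) = (0,7)
Fill (0+1,6+0) = (1,6)
Fill (0+1,6+1) = (1,7)
Fill (0+1,6+2) = (1,8)

Answer: .......#.
......###
.....#...
.....#..#
#..#.#..#
#.#.#....
.###.###.
......#.#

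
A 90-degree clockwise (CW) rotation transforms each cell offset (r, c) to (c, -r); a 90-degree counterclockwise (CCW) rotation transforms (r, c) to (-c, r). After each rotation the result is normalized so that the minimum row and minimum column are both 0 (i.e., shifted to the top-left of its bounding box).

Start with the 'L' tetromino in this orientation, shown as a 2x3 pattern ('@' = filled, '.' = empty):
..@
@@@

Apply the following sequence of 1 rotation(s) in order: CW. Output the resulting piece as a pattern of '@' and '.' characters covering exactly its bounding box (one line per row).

Start:
..@
@@@
After rotation 1 (CW):
@.
@.
@@

Answer: @.
@.
@@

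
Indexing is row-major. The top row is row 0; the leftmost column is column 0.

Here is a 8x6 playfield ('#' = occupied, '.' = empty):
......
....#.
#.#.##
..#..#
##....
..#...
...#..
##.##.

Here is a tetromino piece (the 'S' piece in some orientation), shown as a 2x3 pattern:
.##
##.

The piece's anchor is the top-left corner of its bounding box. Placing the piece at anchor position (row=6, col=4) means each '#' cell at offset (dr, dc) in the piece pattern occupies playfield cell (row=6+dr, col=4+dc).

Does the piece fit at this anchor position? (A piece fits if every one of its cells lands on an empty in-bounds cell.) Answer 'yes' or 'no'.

Check each piece cell at anchor (6, 4):
  offset (0,1) -> (6,5): empty -> OK
  offset (0,2) -> (6,6): out of bounds -> FAIL
  offset (1,0) -> (7,4): occupied ('#') -> FAIL
  offset (1,1) -> (7,5): empty -> OK
All cells valid: no

Answer: no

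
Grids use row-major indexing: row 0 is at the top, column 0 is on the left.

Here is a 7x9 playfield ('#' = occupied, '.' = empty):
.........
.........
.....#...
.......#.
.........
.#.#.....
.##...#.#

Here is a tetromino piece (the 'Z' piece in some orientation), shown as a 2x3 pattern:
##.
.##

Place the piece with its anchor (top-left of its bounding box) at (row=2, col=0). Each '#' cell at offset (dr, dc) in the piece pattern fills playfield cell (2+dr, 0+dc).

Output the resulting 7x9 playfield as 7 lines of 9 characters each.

Answer: .........
.........
##...#...
.##....#.
.........
.#.#.....
.##...#.#

Derivation:
Fill (2+0,0+0) = (2,0)
Fill (2+0,0+1) = (2,1)
Fill (2+1,0+1) = (3,1)
Fill (2+1,0+2) = (3,2)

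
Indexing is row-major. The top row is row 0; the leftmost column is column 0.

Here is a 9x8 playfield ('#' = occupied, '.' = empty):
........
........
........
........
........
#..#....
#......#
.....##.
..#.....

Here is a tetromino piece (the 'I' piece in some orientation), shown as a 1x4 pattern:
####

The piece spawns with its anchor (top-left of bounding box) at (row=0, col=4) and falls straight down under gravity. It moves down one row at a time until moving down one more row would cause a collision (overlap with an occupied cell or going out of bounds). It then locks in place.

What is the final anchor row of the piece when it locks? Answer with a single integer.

Answer: 5

Derivation:
Spawn at (row=0, col=4). Try each row:
  row 0: fits
  row 1: fits
  row 2: fits
  row 3: fits
  row 4: fits
  row 5: fits
  row 6: blocked -> lock at row 5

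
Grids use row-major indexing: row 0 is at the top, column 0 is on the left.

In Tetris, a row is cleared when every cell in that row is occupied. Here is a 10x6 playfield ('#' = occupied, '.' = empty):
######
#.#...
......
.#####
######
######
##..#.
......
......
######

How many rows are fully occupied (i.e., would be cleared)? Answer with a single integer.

Answer: 4

Derivation:
Check each row:
  row 0: 0 empty cells -> FULL (clear)
  row 1: 4 empty cells -> not full
  row 2: 6 empty cells -> not full
  row 3: 1 empty cell -> not full
  row 4: 0 empty cells -> FULL (clear)
  row 5: 0 empty cells -> FULL (clear)
  row 6: 3 empty cells -> not full
  row 7: 6 empty cells -> not full
  row 8: 6 empty cells -> not full
  row 9: 0 empty cells -> FULL (clear)
Total rows cleared: 4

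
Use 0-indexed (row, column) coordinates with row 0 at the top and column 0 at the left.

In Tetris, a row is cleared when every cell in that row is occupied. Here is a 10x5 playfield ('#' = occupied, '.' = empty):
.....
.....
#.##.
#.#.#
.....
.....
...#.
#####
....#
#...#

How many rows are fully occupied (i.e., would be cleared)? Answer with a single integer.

Answer: 1

Derivation:
Check each row:
  row 0: 5 empty cells -> not full
  row 1: 5 empty cells -> not full
  row 2: 2 empty cells -> not full
  row 3: 2 empty cells -> not full
  row 4: 5 empty cells -> not full
  row 5: 5 empty cells -> not full
  row 6: 4 empty cells -> not full
  row 7: 0 empty cells -> FULL (clear)
  row 8: 4 empty cells -> not full
  row 9: 3 empty cells -> not full
Total rows cleared: 1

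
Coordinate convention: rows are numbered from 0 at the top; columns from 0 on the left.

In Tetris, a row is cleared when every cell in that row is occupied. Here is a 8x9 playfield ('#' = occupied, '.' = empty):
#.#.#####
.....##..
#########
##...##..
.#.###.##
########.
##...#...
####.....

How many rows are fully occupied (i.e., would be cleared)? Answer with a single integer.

Answer: 1

Derivation:
Check each row:
  row 0: 2 empty cells -> not full
  row 1: 7 empty cells -> not full
  row 2: 0 empty cells -> FULL (clear)
  row 3: 5 empty cells -> not full
  row 4: 3 empty cells -> not full
  row 5: 1 empty cell -> not full
  row 6: 6 empty cells -> not full
  row 7: 5 empty cells -> not full
Total rows cleared: 1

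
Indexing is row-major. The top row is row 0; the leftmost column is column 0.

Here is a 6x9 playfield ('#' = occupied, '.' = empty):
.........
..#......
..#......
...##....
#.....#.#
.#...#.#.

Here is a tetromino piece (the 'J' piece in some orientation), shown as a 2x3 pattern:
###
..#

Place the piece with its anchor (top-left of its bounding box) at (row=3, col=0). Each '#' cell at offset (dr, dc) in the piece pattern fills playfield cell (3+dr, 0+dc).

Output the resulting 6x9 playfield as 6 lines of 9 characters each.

Answer: .........
..#......
..#......
#####....
#.#...#.#
.#...#.#.

Derivation:
Fill (3+0,0+0) = (3,0)
Fill (3+0,0+1) = (3,1)
Fill (3+0,0+2) = (3,2)
Fill (3+1,0+2) = (4,2)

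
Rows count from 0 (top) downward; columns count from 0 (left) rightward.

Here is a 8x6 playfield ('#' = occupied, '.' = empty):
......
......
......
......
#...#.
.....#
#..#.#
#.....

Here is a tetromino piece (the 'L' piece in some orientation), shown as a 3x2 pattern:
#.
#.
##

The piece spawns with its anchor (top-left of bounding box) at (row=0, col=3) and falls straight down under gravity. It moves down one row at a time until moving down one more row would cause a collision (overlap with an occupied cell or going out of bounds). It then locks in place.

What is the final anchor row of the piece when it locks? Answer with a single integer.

Answer: 1

Derivation:
Spawn at (row=0, col=3). Try each row:
  row 0: fits
  row 1: fits
  row 2: blocked -> lock at row 1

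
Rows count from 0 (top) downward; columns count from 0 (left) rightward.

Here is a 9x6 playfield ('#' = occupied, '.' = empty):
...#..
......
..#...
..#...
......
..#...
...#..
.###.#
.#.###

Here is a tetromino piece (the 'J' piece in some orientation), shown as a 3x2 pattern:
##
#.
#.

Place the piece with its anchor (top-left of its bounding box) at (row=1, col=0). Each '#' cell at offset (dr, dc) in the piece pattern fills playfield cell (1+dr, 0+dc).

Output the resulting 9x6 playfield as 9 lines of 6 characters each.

Fill (1+0,0+0) = (1,0)
Fill (1+0,0+1) = (1,1)
Fill (1+1,0+0) = (2,0)
Fill (1+2,0+0) = (3,0)

Answer: ...#..
##....
#.#...
#.#...
......
..#...
...#..
.###.#
.#.###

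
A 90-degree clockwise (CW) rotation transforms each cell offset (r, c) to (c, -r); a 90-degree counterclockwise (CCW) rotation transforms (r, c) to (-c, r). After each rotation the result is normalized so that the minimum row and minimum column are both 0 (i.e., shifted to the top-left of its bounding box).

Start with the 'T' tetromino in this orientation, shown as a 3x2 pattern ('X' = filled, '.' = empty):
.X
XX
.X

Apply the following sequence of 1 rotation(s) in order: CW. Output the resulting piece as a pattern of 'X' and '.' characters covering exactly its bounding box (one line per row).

Start:
.X
XX
.X
After rotation 1 (CW):
.X.
XXX

Answer: .X.
XXX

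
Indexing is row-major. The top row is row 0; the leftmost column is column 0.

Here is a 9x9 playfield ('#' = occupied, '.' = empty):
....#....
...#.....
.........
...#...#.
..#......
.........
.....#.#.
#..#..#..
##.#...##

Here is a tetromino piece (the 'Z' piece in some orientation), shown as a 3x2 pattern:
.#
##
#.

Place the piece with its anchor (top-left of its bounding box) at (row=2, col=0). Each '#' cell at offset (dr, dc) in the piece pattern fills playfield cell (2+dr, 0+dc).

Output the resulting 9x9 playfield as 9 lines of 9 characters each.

Fill (2+0,0+1) = (2,1)
Fill (2+1,0+0) = (3,0)
Fill (2+1,0+1) = (3,1)
Fill (2+2,0+0) = (4,0)

Answer: ....#....
...#.....
.#.......
##.#...#.
#.#......
.........
.....#.#.
#..#..#..
##.#...##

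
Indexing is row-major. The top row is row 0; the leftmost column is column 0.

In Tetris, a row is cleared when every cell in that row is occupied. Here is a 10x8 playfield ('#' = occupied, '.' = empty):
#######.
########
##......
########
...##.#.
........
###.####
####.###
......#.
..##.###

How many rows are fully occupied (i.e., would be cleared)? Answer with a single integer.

Check each row:
  row 0: 1 empty cell -> not full
  row 1: 0 empty cells -> FULL (clear)
  row 2: 6 empty cells -> not full
  row 3: 0 empty cells -> FULL (clear)
  row 4: 5 empty cells -> not full
  row 5: 8 empty cells -> not full
  row 6: 1 empty cell -> not full
  row 7: 1 empty cell -> not full
  row 8: 7 empty cells -> not full
  row 9: 3 empty cells -> not full
Total rows cleared: 2

Answer: 2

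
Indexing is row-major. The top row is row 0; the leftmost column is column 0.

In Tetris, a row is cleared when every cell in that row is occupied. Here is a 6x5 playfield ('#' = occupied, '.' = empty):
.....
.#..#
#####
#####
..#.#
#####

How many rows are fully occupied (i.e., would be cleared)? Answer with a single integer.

Check each row:
  row 0: 5 empty cells -> not full
  row 1: 3 empty cells -> not full
  row 2: 0 empty cells -> FULL (clear)
  row 3: 0 empty cells -> FULL (clear)
  row 4: 3 empty cells -> not full
  row 5: 0 empty cells -> FULL (clear)
Total rows cleared: 3

Answer: 3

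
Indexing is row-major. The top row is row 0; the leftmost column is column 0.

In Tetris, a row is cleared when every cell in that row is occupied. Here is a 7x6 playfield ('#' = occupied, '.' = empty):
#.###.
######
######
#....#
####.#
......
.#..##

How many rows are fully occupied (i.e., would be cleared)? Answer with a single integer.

Answer: 2

Derivation:
Check each row:
  row 0: 2 empty cells -> not full
  row 1: 0 empty cells -> FULL (clear)
  row 2: 0 empty cells -> FULL (clear)
  row 3: 4 empty cells -> not full
  row 4: 1 empty cell -> not full
  row 5: 6 empty cells -> not full
  row 6: 3 empty cells -> not full
Total rows cleared: 2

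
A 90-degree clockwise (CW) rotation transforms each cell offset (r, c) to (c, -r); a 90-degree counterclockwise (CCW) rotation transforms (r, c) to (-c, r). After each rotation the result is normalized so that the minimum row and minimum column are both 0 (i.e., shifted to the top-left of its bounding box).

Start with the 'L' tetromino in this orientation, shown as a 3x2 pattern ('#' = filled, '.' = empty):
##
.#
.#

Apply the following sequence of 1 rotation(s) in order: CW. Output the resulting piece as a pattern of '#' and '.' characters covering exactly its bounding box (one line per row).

Start:
##
.#
.#
After rotation 1 (CW):
..#
###

Answer: ..#
###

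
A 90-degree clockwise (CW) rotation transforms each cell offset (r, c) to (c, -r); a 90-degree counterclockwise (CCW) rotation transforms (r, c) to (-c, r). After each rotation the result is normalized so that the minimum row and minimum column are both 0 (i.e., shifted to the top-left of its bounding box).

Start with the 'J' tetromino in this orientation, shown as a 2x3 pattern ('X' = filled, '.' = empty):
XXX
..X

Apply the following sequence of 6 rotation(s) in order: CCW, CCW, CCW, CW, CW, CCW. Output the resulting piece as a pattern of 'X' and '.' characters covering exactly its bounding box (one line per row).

Start:
XXX
..X
After rotation 1 (CCW):
XX
X.
X.
After rotation 2 (CCW):
X..
XXX
After rotation 3 (CCW):
.X
.X
XX
After rotation 4 (CW):
X..
XXX
After rotation 5 (CW):
XX
X.
X.
After rotation 6 (CCW):
X..
XXX

Answer: X..
XXX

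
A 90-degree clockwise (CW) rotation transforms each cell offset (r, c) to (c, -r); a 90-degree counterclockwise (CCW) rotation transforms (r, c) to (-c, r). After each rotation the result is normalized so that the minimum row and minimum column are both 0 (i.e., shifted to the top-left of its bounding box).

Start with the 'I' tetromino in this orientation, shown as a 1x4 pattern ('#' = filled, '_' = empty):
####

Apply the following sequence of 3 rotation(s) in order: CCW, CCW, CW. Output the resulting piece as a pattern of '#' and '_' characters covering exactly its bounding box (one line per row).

Answer: #
#
#
#

Derivation:
Start:
####
After rotation 1 (CCW):
#
#
#
#
After rotation 2 (CCW):
####
After rotation 3 (CW):
#
#
#
#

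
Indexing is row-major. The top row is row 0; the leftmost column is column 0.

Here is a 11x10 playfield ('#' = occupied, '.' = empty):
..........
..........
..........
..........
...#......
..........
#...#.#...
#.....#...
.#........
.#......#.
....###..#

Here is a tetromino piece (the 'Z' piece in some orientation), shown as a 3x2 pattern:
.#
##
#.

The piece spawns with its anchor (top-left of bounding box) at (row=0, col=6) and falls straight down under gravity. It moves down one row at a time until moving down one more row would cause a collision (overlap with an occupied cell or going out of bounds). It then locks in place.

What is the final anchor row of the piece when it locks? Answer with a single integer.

Answer: 3

Derivation:
Spawn at (row=0, col=6). Try each row:
  row 0: fits
  row 1: fits
  row 2: fits
  row 3: fits
  row 4: blocked -> lock at row 3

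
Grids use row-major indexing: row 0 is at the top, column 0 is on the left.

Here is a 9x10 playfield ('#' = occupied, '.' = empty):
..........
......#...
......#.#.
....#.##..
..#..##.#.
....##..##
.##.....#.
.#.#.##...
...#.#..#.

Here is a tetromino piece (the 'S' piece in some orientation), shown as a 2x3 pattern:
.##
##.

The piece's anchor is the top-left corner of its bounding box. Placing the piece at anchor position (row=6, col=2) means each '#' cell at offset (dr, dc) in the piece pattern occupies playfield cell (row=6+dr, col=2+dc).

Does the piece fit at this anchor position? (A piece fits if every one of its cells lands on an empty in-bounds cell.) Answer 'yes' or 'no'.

Answer: no

Derivation:
Check each piece cell at anchor (6, 2):
  offset (0,1) -> (6,3): empty -> OK
  offset (0,2) -> (6,4): empty -> OK
  offset (1,0) -> (7,2): empty -> OK
  offset (1,1) -> (7,3): occupied ('#') -> FAIL
All cells valid: no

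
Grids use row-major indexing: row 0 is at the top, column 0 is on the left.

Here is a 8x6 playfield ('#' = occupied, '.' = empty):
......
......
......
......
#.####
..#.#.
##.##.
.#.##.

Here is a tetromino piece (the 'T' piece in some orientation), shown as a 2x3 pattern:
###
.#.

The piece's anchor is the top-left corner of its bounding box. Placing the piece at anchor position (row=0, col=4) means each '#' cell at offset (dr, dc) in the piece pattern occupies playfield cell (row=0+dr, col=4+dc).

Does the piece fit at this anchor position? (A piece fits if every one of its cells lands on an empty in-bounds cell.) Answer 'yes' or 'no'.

Answer: no

Derivation:
Check each piece cell at anchor (0, 4):
  offset (0,0) -> (0,4): empty -> OK
  offset (0,1) -> (0,5): empty -> OK
  offset (0,2) -> (0,6): out of bounds -> FAIL
  offset (1,1) -> (1,5): empty -> OK
All cells valid: no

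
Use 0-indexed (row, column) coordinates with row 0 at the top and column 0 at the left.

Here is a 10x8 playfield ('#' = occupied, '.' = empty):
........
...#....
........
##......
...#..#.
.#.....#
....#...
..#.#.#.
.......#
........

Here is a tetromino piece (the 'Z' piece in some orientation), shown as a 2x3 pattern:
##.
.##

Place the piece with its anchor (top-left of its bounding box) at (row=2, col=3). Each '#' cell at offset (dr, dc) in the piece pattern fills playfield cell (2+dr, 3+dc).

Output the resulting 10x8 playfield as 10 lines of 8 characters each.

Fill (2+0,3+0) = (2,3)
Fill (2+0,3+1) = (2,4)
Fill (2+1,3+1) = (3,4)
Fill (2+1,3+2) = (3,5)

Answer: ........
...#....
...##...
##..##..
...#..#.
.#.....#
....#...
..#.#.#.
.......#
........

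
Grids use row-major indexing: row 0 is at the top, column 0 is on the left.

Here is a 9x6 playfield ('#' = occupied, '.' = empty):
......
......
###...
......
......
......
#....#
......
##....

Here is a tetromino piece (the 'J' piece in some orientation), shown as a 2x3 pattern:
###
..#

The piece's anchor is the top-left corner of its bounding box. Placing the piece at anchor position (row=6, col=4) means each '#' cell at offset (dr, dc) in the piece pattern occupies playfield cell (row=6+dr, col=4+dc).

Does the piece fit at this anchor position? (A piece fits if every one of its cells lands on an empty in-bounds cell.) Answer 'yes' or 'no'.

Check each piece cell at anchor (6, 4):
  offset (0,0) -> (6,4): empty -> OK
  offset (0,1) -> (6,5): occupied ('#') -> FAIL
  offset (0,2) -> (6,6): out of bounds -> FAIL
  offset (1,2) -> (7,6): out of bounds -> FAIL
All cells valid: no

Answer: no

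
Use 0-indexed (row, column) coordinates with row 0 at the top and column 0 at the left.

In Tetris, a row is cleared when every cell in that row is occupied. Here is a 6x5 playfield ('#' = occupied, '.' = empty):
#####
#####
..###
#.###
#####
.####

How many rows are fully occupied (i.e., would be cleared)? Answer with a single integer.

Answer: 3

Derivation:
Check each row:
  row 0: 0 empty cells -> FULL (clear)
  row 1: 0 empty cells -> FULL (clear)
  row 2: 2 empty cells -> not full
  row 3: 1 empty cell -> not full
  row 4: 0 empty cells -> FULL (clear)
  row 5: 1 empty cell -> not full
Total rows cleared: 3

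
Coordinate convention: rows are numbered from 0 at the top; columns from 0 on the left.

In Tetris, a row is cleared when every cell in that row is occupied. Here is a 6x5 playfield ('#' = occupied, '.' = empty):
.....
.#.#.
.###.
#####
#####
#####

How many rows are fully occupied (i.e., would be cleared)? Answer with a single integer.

Answer: 3

Derivation:
Check each row:
  row 0: 5 empty cells -> not full
  row 1: 3 empty cells -> not full
  row 2: 2 empty cells -> not full
  row 3: 0 empty cells -> FULL (clear)
  row 4: 0 empty cells -> FULL (clear)
  row 5: 0 empty cells -> FULL (clear)
Total rows cleared: 3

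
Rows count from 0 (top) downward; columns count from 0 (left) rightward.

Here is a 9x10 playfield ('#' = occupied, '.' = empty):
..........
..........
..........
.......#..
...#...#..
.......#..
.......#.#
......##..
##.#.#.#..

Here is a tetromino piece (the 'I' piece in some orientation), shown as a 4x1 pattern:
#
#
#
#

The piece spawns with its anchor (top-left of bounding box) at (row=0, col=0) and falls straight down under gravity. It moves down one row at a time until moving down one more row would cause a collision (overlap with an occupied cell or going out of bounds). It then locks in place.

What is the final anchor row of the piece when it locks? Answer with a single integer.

Spawn at (row=0, col=0). Try each row:
  row 0: fits
  row 1: fits
  row 2: fits
  row 3: fits
  row 4: fits
  row 5: blocked -> lock at row 4

Answer: 4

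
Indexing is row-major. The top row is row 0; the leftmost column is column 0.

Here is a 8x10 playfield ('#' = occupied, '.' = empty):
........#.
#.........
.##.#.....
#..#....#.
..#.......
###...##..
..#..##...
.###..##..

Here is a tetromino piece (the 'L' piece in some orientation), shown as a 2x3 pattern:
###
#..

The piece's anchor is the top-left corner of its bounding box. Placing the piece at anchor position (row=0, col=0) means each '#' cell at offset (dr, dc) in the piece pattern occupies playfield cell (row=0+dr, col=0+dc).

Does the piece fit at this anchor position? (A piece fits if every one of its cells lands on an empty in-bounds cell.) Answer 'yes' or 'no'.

Check each piece cell at anchor (0, 0):
  offset (0,0) -> (0,0): empty -> OK
  offset (0,1) -> (0,1): empty -> OK
  offset (0,2) -> (0,2): empty -> OK
  offset (1,0) -> (1,0): occupied ('#') -> FAIL
All cells valid: no

Answer: no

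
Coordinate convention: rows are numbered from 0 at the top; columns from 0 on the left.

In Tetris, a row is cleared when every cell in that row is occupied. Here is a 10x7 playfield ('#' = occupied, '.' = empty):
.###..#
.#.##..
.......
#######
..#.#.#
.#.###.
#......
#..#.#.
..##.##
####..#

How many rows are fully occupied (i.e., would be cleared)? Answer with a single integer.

Answer: 1

Derivation:
Check each row:
  row 0: 3 empty cells -> not full
  row 1: 4 empty cells -> not full
  row 2: 7 empty cells -> not full
  row 3: 0 empty cells -> FULL (clear)
  row 4: 4 empty cells -> not full
  row 5: 3 empty cells -> not full
  row 6: 6 empty cells -> not full
  row 7: 4 empty cells -> not full
  row 8: 3 empty cells -> not full
  row 9: 2 empty cells -> not full
Total rows cleared: 1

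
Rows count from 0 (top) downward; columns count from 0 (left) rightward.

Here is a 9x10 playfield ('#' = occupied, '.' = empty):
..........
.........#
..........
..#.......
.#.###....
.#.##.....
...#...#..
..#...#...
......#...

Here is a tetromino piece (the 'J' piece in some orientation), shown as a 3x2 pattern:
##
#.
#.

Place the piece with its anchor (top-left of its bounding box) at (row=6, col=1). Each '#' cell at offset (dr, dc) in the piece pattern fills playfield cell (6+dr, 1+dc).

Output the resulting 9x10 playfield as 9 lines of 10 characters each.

Answer: ..........
.........#
..........
..#.......
.#.###....
.#.##.....
.###...#..
.##...#...
.#....#...

Derivation:
Fill (6+0,1+0) = (6,1)
Fill (6+0,1+1) = (6,2)
Fill (6+1,1+0) = (7,1)
Fill (6+2,1+0) = (8,1)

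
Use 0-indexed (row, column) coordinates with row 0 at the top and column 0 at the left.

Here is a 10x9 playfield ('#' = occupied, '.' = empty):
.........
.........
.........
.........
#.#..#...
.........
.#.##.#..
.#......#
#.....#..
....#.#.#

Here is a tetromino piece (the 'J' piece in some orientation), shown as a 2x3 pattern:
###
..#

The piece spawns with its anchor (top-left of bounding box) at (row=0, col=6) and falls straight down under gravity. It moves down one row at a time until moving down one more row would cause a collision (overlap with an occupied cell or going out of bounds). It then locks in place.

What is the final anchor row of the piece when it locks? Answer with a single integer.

Answer: 5

Derivation:
Spawn at (row=0, col=6). Try each row:
  row 0: fits
  row 1: fits
  row 2: fits
  row 3: fits
  row 4: fits
  row 5: fits
  row 6: blocked -> lock at row 5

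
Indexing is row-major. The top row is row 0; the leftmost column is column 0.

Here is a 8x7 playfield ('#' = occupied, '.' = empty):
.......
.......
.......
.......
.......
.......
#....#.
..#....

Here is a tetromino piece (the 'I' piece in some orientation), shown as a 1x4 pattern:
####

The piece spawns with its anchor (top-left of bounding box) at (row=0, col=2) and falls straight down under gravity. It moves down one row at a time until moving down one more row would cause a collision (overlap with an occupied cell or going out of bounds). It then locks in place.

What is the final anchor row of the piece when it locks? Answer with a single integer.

Answer: 5

Derivation:
Spawn at (row=0, col=2). Try each row:
  row 0: fits
  row 1: fits
  row 2: fits
  row 3: fits
  row 4: fits
  row 5: fits
  row 6: blocked -> lock at row 5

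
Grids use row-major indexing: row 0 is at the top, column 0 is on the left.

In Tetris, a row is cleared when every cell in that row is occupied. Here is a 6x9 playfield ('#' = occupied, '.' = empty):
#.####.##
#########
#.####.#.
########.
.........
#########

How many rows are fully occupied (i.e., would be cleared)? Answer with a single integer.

Check each row:
  row 0: 2 empty cells -> not full
  row 1: 0 empty cells -> FULL (clear)
  row 2: 3 empty cells -> not full
  row 3: 1 empty cell -> not full
  row 4: 9 empty cells -> not full
  row 5: 0 empty cells -> FULL (clear)
Total rows cleared: 2

Answer: 2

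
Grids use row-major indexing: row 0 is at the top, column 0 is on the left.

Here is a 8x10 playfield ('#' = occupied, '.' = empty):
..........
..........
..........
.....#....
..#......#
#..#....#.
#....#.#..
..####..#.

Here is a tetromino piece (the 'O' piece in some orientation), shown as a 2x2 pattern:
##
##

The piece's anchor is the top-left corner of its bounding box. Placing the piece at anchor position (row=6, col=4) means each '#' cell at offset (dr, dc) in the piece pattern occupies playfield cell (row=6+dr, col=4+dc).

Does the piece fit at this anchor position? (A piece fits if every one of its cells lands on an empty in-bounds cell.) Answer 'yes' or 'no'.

Check each piece cell at anchor (6, 4):
  offset (0,0) -> (6,4): empty -> OK
  offset (0,1) -> (6,5): occupied ('#') -> FAIL
  offset (1,0) -> (7,4): occupied ('#') -> FAIL
  offset (1,1) -> (7,5): occupied ('#') -> FAIL
All cells valid: no

Answer: no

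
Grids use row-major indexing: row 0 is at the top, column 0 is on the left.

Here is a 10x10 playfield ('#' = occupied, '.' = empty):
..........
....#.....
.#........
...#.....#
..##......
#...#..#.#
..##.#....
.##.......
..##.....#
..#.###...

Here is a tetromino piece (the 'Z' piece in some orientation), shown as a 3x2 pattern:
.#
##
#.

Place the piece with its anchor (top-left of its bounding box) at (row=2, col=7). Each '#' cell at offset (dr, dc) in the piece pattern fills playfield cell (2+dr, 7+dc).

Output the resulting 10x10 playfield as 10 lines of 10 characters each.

Answer: ..........
....#.....
.#......#.
...#...###
..##...#..
#...#..#.#
..##.#....
.##.......
..##.....#
..#.###...

Derivation:
Fill (2+0,7+1) = (2,8)
Fill (2+1,7+0) = (3,7)
Fill (2+1,7+1) = (3,8)
Fill (2+2,7+0) = (4,7)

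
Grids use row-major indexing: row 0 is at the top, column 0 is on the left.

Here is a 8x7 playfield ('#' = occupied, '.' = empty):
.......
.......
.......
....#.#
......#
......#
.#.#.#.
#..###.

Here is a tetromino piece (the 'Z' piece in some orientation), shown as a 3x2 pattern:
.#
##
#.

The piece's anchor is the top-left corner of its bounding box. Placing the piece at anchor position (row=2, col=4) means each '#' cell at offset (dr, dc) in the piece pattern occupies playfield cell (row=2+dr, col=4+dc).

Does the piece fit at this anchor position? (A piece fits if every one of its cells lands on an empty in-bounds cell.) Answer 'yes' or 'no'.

Check each piece cell at anchor (2, 4):
  offset (0,1) -> (2,5): empty -> OK
  offset (1,0) -> (3,4): occupied ('#') -> FAIL
  offset (1,1) -> (3,5): empty -> OK
  offset (2,0) -> (4,4): empty -> OK
All cells valid: no

Answer: no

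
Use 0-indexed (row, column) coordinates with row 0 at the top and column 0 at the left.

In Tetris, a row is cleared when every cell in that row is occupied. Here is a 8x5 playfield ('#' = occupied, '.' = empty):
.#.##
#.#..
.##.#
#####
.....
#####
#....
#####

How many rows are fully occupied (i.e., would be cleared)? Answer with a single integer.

Check each row:
  row 0: 2 empty cells -> not full
  row 1: 3 empty cells -> not full
  row 2: 2 empty cells -> not full
  row 3: 0 empty cells -> FULL (clear)
  row 4: 5 empty cells -> not full
  row 5: 0 empty cells -> FULL (clear)
  row 6: 4 empty cells -> not full
  row 7: 0 empty cells -> FULL (clear)
Total rows cleared: 3

Answer: 3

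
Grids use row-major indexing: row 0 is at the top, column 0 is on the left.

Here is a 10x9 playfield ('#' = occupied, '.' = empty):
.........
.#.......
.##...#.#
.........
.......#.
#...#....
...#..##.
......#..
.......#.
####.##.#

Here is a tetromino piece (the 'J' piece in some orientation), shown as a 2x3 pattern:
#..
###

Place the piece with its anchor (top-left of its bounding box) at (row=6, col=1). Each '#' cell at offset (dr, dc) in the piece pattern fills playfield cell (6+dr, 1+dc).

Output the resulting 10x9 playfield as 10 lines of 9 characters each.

Fill (6+0,1+0) = (6,1)
Fill (6+1,1+0) = (7,1)
Fill (6+1,1+1) = (7,2)
Fill (6+1,1+2) = (7,3)

Answer: .........
.#.......
.##...#.#
.........
.......#.
#...#....
.#.#..##.
.###..#..
.......#.
####.##.#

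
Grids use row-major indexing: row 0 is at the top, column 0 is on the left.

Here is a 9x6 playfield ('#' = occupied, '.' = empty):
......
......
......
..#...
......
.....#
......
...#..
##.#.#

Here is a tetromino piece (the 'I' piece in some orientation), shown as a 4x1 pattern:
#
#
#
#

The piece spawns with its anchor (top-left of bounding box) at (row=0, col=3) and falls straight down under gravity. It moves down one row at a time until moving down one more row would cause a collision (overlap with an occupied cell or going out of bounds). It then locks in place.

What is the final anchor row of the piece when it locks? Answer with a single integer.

Spawn at (row=0, col=3). Try each row:
  row 0: fits
  row 1: fits
  row 2: fits
  row 3: fits
  row 4: blocked -> lock at row 3

Answer: 3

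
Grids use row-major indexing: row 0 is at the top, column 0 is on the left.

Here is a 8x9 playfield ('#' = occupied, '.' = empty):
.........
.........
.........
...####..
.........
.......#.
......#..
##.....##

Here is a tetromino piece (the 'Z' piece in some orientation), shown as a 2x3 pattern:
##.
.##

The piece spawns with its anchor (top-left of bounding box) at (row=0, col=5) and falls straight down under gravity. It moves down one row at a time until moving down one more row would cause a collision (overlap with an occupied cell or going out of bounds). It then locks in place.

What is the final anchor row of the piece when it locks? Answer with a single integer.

Answer: 1

Derivation:
Spawn at (row=0, col=5). Try each row:
  row 0: fits
  row 1: fits
  row 2: blocked -> lock at row 1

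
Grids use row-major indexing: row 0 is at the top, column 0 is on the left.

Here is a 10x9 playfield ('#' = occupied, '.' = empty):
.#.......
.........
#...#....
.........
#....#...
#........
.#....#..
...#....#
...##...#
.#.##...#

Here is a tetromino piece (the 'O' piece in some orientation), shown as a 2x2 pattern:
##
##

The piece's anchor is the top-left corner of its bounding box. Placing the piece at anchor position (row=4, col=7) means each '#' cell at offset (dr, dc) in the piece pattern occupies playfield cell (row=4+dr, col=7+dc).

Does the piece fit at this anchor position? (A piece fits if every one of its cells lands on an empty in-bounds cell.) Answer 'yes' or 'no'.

Check each piece cell at anchor (4, 7):
  offset (0,0) -> (4,7): empty -> OK
  offset (0,1) -> (4,8): empty -> OK
  offset (1,0) -> (5,7): empty -> OK
  offset (1,1) -> (5,8): empty -> OK
All cells valid: yes

Answer: yes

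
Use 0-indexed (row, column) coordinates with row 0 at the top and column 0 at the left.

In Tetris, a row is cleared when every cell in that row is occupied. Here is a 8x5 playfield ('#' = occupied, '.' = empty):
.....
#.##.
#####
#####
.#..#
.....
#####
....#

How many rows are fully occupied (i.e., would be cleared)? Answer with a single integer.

Answer: 3

Derivation:
Check each row:
  row 0: 5 empty cells -> not full
  row 1: 2 empty cells -> not full
  row 2: 0 empty cells -> FULL (clear)
  row 3: 0 empty cells -> FULL (clear)
  row 4: 3 empty cells -> not full
  row 5: 5 empty cells -> not full
  row 6: 0 empty cells -> FULL (clear)
  row 7: 4 empty cells -> not full
Total rows cleared: 3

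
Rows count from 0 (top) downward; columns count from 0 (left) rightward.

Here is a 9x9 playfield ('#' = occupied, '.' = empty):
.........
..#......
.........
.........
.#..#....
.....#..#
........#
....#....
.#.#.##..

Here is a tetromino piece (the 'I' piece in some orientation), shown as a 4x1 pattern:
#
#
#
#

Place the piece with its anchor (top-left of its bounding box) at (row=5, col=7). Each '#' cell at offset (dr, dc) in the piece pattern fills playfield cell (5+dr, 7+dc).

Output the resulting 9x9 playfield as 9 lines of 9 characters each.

Answer: .........
..#......
.........
.........
.#..#....
.....#.##
.......##
....#..#.
.#.#.###.

Derivation:
Fill (5+0,7+0) = (5,7)
Fill (5+1,7+0) = (6,7)
Fill (5+2,7+0) = (7,7)
Fill (5+3,7+0) = (8,7)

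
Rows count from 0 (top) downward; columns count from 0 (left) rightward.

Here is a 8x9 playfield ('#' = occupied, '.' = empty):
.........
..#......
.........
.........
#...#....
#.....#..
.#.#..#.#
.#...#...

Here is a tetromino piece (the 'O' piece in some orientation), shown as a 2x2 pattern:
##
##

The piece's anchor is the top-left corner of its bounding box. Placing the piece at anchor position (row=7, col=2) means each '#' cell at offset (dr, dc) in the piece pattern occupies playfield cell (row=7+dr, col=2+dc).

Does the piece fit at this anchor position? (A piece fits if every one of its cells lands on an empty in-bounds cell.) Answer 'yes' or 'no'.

Answer: no

Derivation:
Check each piece cell at anchor (7, 2):
  offset (0,0) -> (7,2): empty -> OK
  offset (0,1) -> (7,3): empty -> OK
  offset (1,0) -> (8,2): out of bounds -> FAIL
  offset (1,1) -> (8,3): out of bounds -> FAIL
All cells valid: no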